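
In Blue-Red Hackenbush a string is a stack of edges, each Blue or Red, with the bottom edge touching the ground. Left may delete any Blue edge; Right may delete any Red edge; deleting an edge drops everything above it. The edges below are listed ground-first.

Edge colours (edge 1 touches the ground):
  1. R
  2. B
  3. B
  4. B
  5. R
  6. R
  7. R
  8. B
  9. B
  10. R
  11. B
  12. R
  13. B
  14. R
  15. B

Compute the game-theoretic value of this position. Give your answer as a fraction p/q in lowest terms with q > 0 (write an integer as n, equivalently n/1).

-3669/16384

1 of 15 · R · max L −∞ · min R 0 ⇒ -1
2 of 15 · RB · max L -1 · min R 0 ⇒ -1/2
3 of 15 · RBB · max L -1/2 · min R 0 ⇒ -1/4
4 of 15 · RBBB · max L -1/4 · min R 0 ⇒ -1/8
5 of 15 · RBBBR · max L -1/4 · min R -1/8 ⇒ -3/16
6 of 15 · RBBBRR · max L -1/4 · min R -3/16 ⇒ -7/32
7 of 15 · RBBBRRR · max L -1/4 · min R -7/32 ⇒ -15/64
8 of 15 · RBBBRRRB · max L -15/64 · min R -7/32 ⇒ -29/128
9 of 15 · RBBBRRRBB · max L -29/128 · min R -7/32 ⇒ -57/256
10 of 15 · RBBBRRRBBR · max L -29/128 · min R -57/256 ⇒ -115/512
11 of 15 · RBBBRRRBBRB · max L -115/512 · min R -57/256 ⇒ -229/1024
12 of 15 · RBBBRRRBBRBR · max L -115/512 · min R -229/1024 ⇒ -459/2048
13 of 15 · RBBBRRRBBRBRB · max L -459/2048 · min R -229/1024 ⇒ -917/4096
14 of 15 · RBBBRRRBBRBRBR · max L -459/2048 · min R -917/4096 ⇒ -1835/8192
15 of 15 · RBBBRRRBBRBRBRB · max L -1835/8192 · min R -917/4096 ⇒ -3669/16384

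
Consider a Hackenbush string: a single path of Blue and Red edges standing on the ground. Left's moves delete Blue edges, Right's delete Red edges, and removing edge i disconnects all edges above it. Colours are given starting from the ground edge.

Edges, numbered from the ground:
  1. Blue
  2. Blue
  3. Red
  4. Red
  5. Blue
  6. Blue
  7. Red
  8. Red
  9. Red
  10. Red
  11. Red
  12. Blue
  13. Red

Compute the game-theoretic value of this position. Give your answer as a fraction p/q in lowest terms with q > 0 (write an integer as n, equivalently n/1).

2821/2048

1 of 13 · B · max L 0 · min R +∞ → 1
2 of 13 · BB · max L 1 · min R +∞ → 2
3 of 13 · BBR · max L 1 · min R 2 → 3/2
4 of 13 · BBRR · max L 1 · min R 3/2 → 5/4
5 of 13 · BBRRB · max L 5/4 · min R 3/2 → 11/8
6 of 13 · BBRRBB · max L 11/8 · min R 3/2 → 23/16
7 of 13 · BBRRBBR · max L 11/8 · min R 23/16 → 45/32
8 of 13 · BBRRBBRR · max L 11/8 · min R 45/32 → 89/64
9 of 13 · BBRRBBRRR · max L 11/8 · min R 89/64 → 177/128
10 of 13 · BBRRBBRRRR · max L 11/8 · min R 177/128 → 353/256
11 of 13 · BBRRBBRRRRR · max L 11/8 · min R 353/256 → 705/512
12 of 13 · BBRRBBRRRRRB · max L 705/512 · min R 353/256 → 1411/1024
13 of 13 · BBRRBBRRRRRBR · max L 705/512 · min R 1411/1024 → 2821/2048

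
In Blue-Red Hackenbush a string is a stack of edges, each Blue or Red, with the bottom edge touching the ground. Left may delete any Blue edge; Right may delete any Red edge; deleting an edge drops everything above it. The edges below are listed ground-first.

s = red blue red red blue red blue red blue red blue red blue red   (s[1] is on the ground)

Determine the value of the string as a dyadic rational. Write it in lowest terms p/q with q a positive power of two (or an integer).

-6827/8192

G(r) = { (no moves) | 0 } = -1
G(rb) = { -1 | 0 } = -1/2
G(rbr) = { -1 | -1/2 0 } = -3/4
G(rbrr) = { -1 | -3/4 -1/2 0 } = -7/8
G(rbrrb) = { -1 -7/8 | -3/4 -1/2 0 } = -13/16
G(rbrrbr) = { -1 -7/8 | -13/16 -3/4 -1/2 0 } = -27/32
G(rbrrbrb) = { -1 -7/8 -27/32 | -13/16 -3/4 -1/2 0 } = -53/64
G(rbrrbrbr) = { -1 -7/8 -27/32 | -53/64 -13/16 -3/4 -1/2 0 } = -107/128
G(rbrrbrbrb) = { -1 -7/8 -27/32 -107/128 | -53/64 -13/16 -3/4 -1/2 0 } = -213/256
G(rbrrbrbrbr) = { -1 -7/8 -27/32 -107/128 | -213/256 -53/64 -13/16 -3/4 -1/2 0 } = -427/512
G(rbrrbrbrbrb) = { -1 -7/8 -27/32 -107/128 -427/512 | -213/256 -53/64 -13/16 -3/4 -1/2 0 } = -853/1024
G(rbrrbrbrbrbr) = { -1 -7/8 -27/32 -107/128 -427/512 | -853/1024 -213/256 -53/64 -13/16 -3/4 -1/2 0 } = -1707/2048
G(rbrrbrbrbrbrb) = { -1 -7/8 -27/32 -107/128 -427/512 -1707/2048 | -853/1024 -213/256 -53/64 -13/16 -3/4 -1/2 0 } = -3413/4096
G(rbrrbrbrbrbrbr) = { -1 -7/8 -27/32 -107/128 -427/512 -1707/2048 | -3413/4096 -853/1024 -213/256 -53/64 -13/16 -3/4 -1/2 0 } = -6827/8192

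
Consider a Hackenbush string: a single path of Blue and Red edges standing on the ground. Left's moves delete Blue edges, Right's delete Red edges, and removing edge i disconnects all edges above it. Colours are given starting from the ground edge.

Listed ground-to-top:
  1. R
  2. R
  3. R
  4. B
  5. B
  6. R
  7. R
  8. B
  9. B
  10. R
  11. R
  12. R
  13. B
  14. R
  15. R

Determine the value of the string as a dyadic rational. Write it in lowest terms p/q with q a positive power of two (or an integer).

-9847/4096

edge 1 of 15 (R): { ∅ | 0 } = -1
edge 2 of 15 (R): { ∅ | -1, 0 } = -2
edge 3 of 15 (R): { ∅ | -2, -1, 0 } = -3
edge 4 of 15 (B): { -3 | -2, -1, 0 } = -5/2
edge 5 of 15 (B): { -3, -5/2 | -2, -1, 0 } = -9/4
edge 6 of 15 (R): { -3, -5/2 | -9/4, -2, -1, 0 } = -19/8
edge 7 of 15 (R): { -3, -5/2 | -19/8, -9/4, -2, -1, 0 } = -39/16
edge 8 of 15 (B): { -3, -5/2, -39/16 | -19/8, -9/4, -2, -1, 0 } = -77/32
edge 9 of 15 (B): { -3, -5/2, -39/16, -77/32 | -19/8, -9/4, -2, -1, 0 } = -153/64
edge 10 of 15 (R): { -3, -5/2, -39/16, -77/32 | -153/64, -19/8, -9/4, -2, -1, 0 } = -307/128
edge 11 of 15 (R): { -3, -5/2, -39/16, -77/32 | -307/128, -153/64, -19/8, -9/4, -2, -1, 0 } = -615/256
edge 12 of 15 (R): { -3, -5/2, -39/16, -77/32 | -615/256, -307/128, -153/64, -19/8, -9/4, -2, -1, 0 } = -1231/512
edge 13 of 15 (B): { -3, -5/2, -39/16, -77/32, -1231/512 | -615/256, -307/128, -153/64, -19/8, -9/4, -2, -1, 0 } = -2461/1024
edge 14 of 15 (R): { -3, -5/2, -39/16, -77/32, -1231/512 | -2461/1024, -615/256, -307/128, -153/64, -19/8, -9/4, -2, -1, 0 } = -4923/2048
edge 15 of 15 (R): { -3, -5/2, -39/16, -77/32, -1231/512 | -4923/2048, -2461/1024, -615/256, -307/128, -153/64, -19/8, -9/4, -2, -1, 0 } = -9847/4096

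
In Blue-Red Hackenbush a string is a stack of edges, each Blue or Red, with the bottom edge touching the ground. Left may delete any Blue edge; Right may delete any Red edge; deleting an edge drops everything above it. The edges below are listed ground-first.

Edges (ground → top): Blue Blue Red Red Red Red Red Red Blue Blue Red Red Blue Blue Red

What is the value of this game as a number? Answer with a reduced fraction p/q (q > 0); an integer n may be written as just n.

8397/8192

v_1 [B]  L=[0]  R=[none]  so 1
v_2 [BB]  L=[0,1]  R=[none]  so 2
v_3 [BBR]  L=[0,1]  R=[2]  so 3/2
v_4 [BBRR]  L=[0,1]  R=[3/2,2]  so 5/4
v_5 [BBRRR]  L=[0,1]  R=[5/4,3/2,2]  so 9/8
v_6 [BBRRRR]  L=[0,1]  R=[9/8,5/4,3/2,2]  so 17/16
v_7 [BBRRRRR]  L=[0,1]  R=[17/16,9/8,5/4,3/2,2]  so 33/32
v_8 [BBRRRRRR]  L=[0,1]  R=[33/32,17/16,9/8,5/4,3/2,2]  so 65/64
v_9 [BBRRRRRRB]  L=[0,1,65/64]  R=[33/32,17/16,9/8,5/4,3/2,2]  so 131/128
v_10 [BBRRRRRRBB]  L=[0,1,65/64,131/128]  R=[33/32,17/16,9/8,5/4,3/2,2]  so 263/256
v_11 [BBRRRRRRBBR]  L=[0,1,65/64,131/128]  R=[263/256,33/32,17/16,9/8,5/4,3/2,2]  so 525/512
v_12 [BBRRRRRRBBRR]  L=[0,1,65/64,131/128]  R=[525/512,263/256,33/32,17/16,9/8,5/4,3/2,2]  so 1049/1024
v_13 [BBRRRRRRBBRRB]  L=[0,1,65/64,131/128,1049/1024]  R=[525/512,263/256,33/32,17/16,9/8,5/4,3/2,2]  so 2099/2048
v_14 [BBRRRRRRBBRRBB]  L=[0,1,65/64,131/128,1049/1024,2099/2048]  R=[525/512,263/256,33/32,17/16,9/8,5/4,3/2,2]  so 4199/4096
v_15 [BBRRRRRRBBRRBBR]  L=[0,1,65/64,131/128,1049/1024,2099/2048]  R=[4199/4096,525/512,263/256,33/32,17/16,9/8,5/4,3/2,2]  so 8397/8192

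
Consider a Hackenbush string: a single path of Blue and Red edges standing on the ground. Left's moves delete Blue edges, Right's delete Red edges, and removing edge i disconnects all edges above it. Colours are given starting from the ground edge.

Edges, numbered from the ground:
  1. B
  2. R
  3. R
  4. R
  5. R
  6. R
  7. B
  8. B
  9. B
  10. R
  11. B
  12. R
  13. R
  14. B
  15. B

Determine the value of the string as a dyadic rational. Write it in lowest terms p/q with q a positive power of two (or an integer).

935/16384

G_1 [B]  L=[0]  R=[none]  => 1
G_2 [BR]  L=[0]  R=[1]  => 1/2
G_3 [BRR]  L=[0]  R=[1/2; 1]  => 1/4
G_4 [BRRR]  L=[0]  R=[1/4; 1/2; 1]  => 1/8
G_5 [BRRRR]  L=[0]  R=[1/8; 1/4; 1/2; 1]  => 1/16
G_6 [BRRRRR]  L=[0]  R=[1/16; 1/8; 1/4; 1/2; 1]  => 1/32
G_7 [BRRRRRB]  L=[0; 1/32]  R=[1/16; 1/8; 1/4; 1/2; 1]  => 3/64
G_8 [BRRRRRBB]  L=[0; 1/32; 3/64]  R=[1/16; 1/8; 1/4; 1/2; 1]  => 7/128
G_9 [BRRRRRBBB]  L=[0; 1/32; 3/64; 7/128]  R=[1/16; 1/8; 1/4; 1/2; 1]  => 15/256
G_10 [BRRRRRBBBR]  L=[0; 1/32; 3/64; 7/128]  R=[15/256; 1/16; 1/8; 1/4; 1/2; 1]  => 29/512
G_11 [BRRRRRBBBRB]  L=[0; 1/32; 3/64; 7/128; 29/512]  R=[15/256; 1/16; 1/8; 1/4; 1/2; 1]  => 59/1024
G_12 [BRRRRRBBBRBR]  L=[0; 1/32; 3/64; 7/128; 29/512]  R=[59/1024; 15/256; 1/16; 1/8; 1/4; 1/2; 1]  => 117/2048
G_13 [BRRRRRBBBRBRR]  L=[0; 1/32; 3/64; 7/128; 29/512]  R=[117/2048; 59/1024; 15/256; 1/16; 1/8; 1/4; 1/2; 1]  => 233/4096
G_14 [BRRRRRBBBRBRRB]  L=[0; 1/32; 3/64; 7/128; 29/512; 233/4096]  R=[117/2048; 59/1024; 15/256; 1/16; 1/8; 1/4; 1/2; 1]  => 467/8192
G_15 [BRRRRRBBBRBRRBB]  L=[0; 1/32; 3/64; 7/128; 29/512; 233/4096; 467/8192]  R=[117/2048; 59/1024; 15/256; 1/16; 1/8; 1/4; 1/2; 1]  => 935/16384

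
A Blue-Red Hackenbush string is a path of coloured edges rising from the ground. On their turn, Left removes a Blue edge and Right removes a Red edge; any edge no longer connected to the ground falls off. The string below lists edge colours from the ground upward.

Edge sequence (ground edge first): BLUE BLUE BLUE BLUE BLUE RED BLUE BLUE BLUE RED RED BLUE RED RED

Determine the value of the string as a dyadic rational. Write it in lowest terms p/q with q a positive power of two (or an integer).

G(B) = { 0 | (no moves) } ⇒ 1
G(BB) = { 0 1 | (no moves) } ⇒ 2
G(BBB) = { 0 1 2 | (no moves) } ⇒ 3
G(BBBB) = { 0 1 2 3 | (no moves) } ⇒ 4
G(BBBBB) = { 0 1 2 3 4 | (no moves) } ⇒ 5
G(BBBBBR) = { 0 1 2 3 4 | 5 } ⇒ 9/2
G(BBBBBRB) = { 0 1 2 3 4 9/2 | 5 } ⇒ 19/4
G(BBBBBRBB) = { 0 1 2 3 4 9/2 19/4 | 5 } ⇒ 39/8
G(BBBBBRBBB) = { 0 1 2 3 4 9/2 19/4 39/8 | 5 } ⇒ 79/16
G(BBBBBRBBBR) = { 0 1 2 3 4 9/2 19/4 39/8 | 79/16 5 } ⇒ 157/32
G(BBBBBRBBBRR) = { 0 1 2 3 4 9/2 19/4 39/8 | 157/32 79/16 5 } ⇒ 313/64
G(BBBBBRBBBRRB) = { 0 1 2 3 4 9/2 19/4 39/8 313/64 | 157/32 79/16 5 } ⇒ 627/128
G(BBBBBRBBBRRBR) = { 0 1 2 3 4 9/2 19/4 39/8 313/64 | 627/128 157/32 79/16 5 } ⇒ 1253/256
G(BBBBBRBBBRRBRR) = { 0 1 2 3 4 9/2 19/4 39/8 313/64 | 1253/256 627/128 157/32 79/16 5 } ⇒ 2505/512

2505/512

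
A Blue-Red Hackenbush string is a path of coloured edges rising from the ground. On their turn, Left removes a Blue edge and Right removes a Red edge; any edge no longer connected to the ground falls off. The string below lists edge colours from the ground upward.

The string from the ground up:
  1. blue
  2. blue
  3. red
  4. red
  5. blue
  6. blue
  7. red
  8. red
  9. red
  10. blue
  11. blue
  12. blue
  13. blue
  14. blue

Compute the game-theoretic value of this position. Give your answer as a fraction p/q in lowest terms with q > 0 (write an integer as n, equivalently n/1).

5695/4096

Build val(s[:k]) for k = 1..14, string s = blue blue red red blue blue red red red blue blue blue blue blue.
step 1: add blue to get b; options L={ 0 } R={  } → 1
step 2: add blue to get bb; options L={ 0, 1 } R={  } → 2
step 3: add red to get bbr; options L={ 0, 1 } R={ 2 } → 3/2
step 4: add red to get bbrr; options L={ 0, 1 } R={ 3/2, 2 } → 5/4
step 5: add blue to get bbrrb; options L={ 0, 1, 5/4 } R={ 3/2, 2 } → 11/8
step 6: add blue to get bbrrbb; options L={ 0, 1, 5/4, 11/8 } R={ 3/2, 2 } → 23/16
step 7: add red to get bbrrbbr; options L={ 0, 1, 5/4, 11/8 } R={ 23/16, 3/2, 2 } → 45/32
step 8: add red to get bbrrbbrr; options L={ 0, 1, 5/4, 11/8 } R={ 45/32, 23/16, 3/2, 2 } → 89/64
step 9: add red to get bbrrbbrrr; options L={ 0, 1, 5/4, 11/8 } R={ 89/64, 45/32, 23/16, 3/2, 2 } → 177/128
step 10: add blue to get bbrrbbrrrb; options L={ 0, 1, 5/4, 11/8, 177/128 } R={ 89/64, 45/32, 23/16, 3/2, 2 } → 355/256
step 11: add blue to get bbrrbbrrrbb; options L={ 0, 1, 5/4, 11/8, 177/128, 355/256 } R={ 89/64, 45/32, 23/16, 3/2, 2 } → 711/512
step 12: add blue to get bbrrbbrrrbbb; options L={ 0, 1, 5/4, 11/8, 177/128, 355/256, 711/512 } R={ 89/64, 45/32, 23/16, 3/2, 2 } → 1423/1024
step 13: add blue to get bbrrbbrrrbbbb; options L={ 0, 1, 5/4, 11/8, 177/128, 355/256, 711/512, 1423/1024 } R={ 89/64, 45/32, 23/16, 3/2, 2 } → 2847/2048
step 14: add blue to get bbrrbbrrrbbbbb; options L={ 0, 1, 5/4, 11/8, 177/128, 355/256, 711/512, 1423/1024, 2847/2048 } R={ 89/64, 45/32, 23/16, 3/2, 2 } → 5695/4096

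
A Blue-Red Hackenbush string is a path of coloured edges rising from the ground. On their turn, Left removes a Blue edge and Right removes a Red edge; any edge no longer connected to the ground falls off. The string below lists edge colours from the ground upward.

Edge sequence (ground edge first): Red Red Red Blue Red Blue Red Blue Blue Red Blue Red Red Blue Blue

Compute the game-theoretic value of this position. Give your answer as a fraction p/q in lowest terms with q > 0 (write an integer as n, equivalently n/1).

R: Left { — }, Right { 0 } -> simplest -1
RR: Left { — }, Right { -1 0 } -> simplest -2
RRR: Left { — }, Right { -2 -1 0 } -> simplest -3
RRRB: Left { -3 }, Right { -2 -1 0 } -> simplest -5/2
RRRBR: Left { -3 }, Right { -5/2 -2 -1 0 } -> simplest -11/4
RRRBRB: Left { -3 -11/4 }, Right { -5/2 -2 -1 0 } -> simplest -21/8
RRRBRBR: Left { -3 -11/4 }, Right { -21/8 -5/2 -2 -1 0 } -> simplest -43/16
RRRBRBRB: Left { -3 -11/4 -43/16 }, Right { -21/8 -5/2 -2 -1 0 } -> simplest -85/32
RRRBRBRBB: Left { -3 -11/4 -43/16 -85/32 }, Right { -21/8 -5/2 -2 -1 0 } -> simplest -169/64
RRRBRBRBBR: Left { -3 -11/4 -43/16 -85/32 }, Right { -169/64 -21/8 -5/2 -2 -1 0 } -> simplest -339/128
RRRBRBRBBRB: Left { -3 -11/4 -43/16 -85/32 -339/128 }, Right { -169/64 -21/8 -5/2 -2 -1 0 } -> simplest -677/256
RRRBRBRBBRBR: Left { -3 -11/4 -43/16 -85/32 -339/128 }, Right { -677/256 -169/64 -21/8 -5/2 -2 -1 0 } -> simplest -1355/512
RRRBRBRBBRBRR: Left { -3 -11/4 -43/16 -85/32 -339/128 }, Right { -1355/512 -677/256 -169/64 -21/8 -5/2 -2 -1 0 } -> simplest -2711/1024
RRRBRBRBBRBRRB: Left { -3 -11/4 -43/16 -85/32 -339/128 -2711/1024 }, Right { -1355/512 -677/256 -169/64 -21/8 -5/2 -2 -1 0 } -> simplest -5421/2048
RRRBRBRBBRBRRBB: Left { -3 -11/4 -43/16 -85/32 -339/128 -2711/1024 -5421/2048 }, Right { -1355/512 -677/256 -169/64 -21/8 -5/2 -2 -1 0 } -> simplest -10841/4096

-10841/4096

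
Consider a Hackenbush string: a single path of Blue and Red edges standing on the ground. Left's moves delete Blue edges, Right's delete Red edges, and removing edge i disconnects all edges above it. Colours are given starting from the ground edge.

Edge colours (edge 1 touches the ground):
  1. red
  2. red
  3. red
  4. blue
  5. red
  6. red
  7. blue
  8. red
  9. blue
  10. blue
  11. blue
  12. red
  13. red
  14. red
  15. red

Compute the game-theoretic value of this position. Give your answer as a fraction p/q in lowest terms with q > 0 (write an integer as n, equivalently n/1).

-11551/4096

Build v(s[:k]) for k = 1..15, string s = red red red blue red red blue red blue blue blue red red red red.
v(r) = { — | 0 } = -1
v(rr) = { — | -1,0 } = -2
v(rrr) = { — | -2,-1,0 } = -3
v(rrrb) = { -3 | -2,-1,0 } = -5/2
v(rrrbr) = { -3 | -5/2,-2,-1,0 } = -11/4
v(rrrbrr) = { -3 | -11/4,-5/2,-2,-1,0 } = -23/8
v(rrrbrrb) = { -3,-23/8 | -11/4,-5/2,-2,-1,0 } = -45/16
v(rrrbrrbr) = { -3,-23/8 | -45/16,-11/4,-5/2,-2,-1,0 } = -91/32
v(rrrbrrbrb) = { -3,-23/8,-91/32 | -45/16,-11/4,-5/2,-2,-1,0 } = -181/64
v(rrrbrrbrbb) = { -3,-23/8,-91/32,-181/64 | -45/16,-11/4,-5/2,-2,-1,0 } = -361/128
v(rrrbrrbrbbb) = { -3,-23/8,-91/32,-181/64,-361/128 | -45/16,-11/4,-5/2,-2,-1,0 } = -721/256
v(rrrbrrbrbbbr) = { -3,-23/8,-91/32,-181/64,-361/128 | -721/256,-45/16,-11/4,-5/2,-2,-1,0 } = -1443/512
v(rrrbrrbrbbbrr) = { -3,-23/8,-91/32,-181/64,-361/128 | -1443/512,-721/256,-45/16,-11/4,-5/2,-2,-1,0 } = -2887/1024
v(rrrbrrbrbbbrrr) = { -3,-23/8,-91/32,-181/64,-361/128 | -2887/1024,-1443/512,-721/256,-45/16,-11/4,-5/2,-2,-1,0 } = -5775/2048
v(rrrbrrbrbbbrrrr) = { -3,-23/8,-91/32,-181/64,-361/128 | -5775/2048,-2887/1024,-1443/512,-721/256,-45/16,-11/4,-5/2,-2,-1,0 } = -11551/4096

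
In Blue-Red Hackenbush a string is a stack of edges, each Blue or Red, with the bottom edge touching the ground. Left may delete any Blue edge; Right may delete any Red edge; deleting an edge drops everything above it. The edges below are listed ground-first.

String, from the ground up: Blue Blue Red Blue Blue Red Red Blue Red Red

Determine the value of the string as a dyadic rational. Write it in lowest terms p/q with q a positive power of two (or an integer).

457/256

Recurse on prefixes of the 10-edge string Blue Blue Red Blue Blue Red Red Blue Red Red:
value(B) = { 0 | — } → 1
value(BB) = { 0; 1 | — } → 2
value(BBR) = { 0; 1 | 2 } → 3/2
value(BBRB) = { 0; 1; 3/2 | 2 } → 7/4
value(BBRBB) = { 0; 1; 3/2; 7/4 | 2 } → 15/8
value(BBRBBR) = { 0; 1; 3/2; 7/4 | 15/8; 2 } → 29/16
value(BBRBBRR) = { 0; 1; 3/2; 7/4 | 29/16; 15/8; 2 } → 57/32
value(BBRBBRRB) = { 0; 1; 3/2; 7/4; 57/32 | 29/16; 15/8; 2 } → 115/64
value(BBRBBRRBR) = { 0; 1; 3/2; 7/4; 57/32 | 115/64; 29/16; 15/8; 2 } → 229/128
value(BBRBBRRBRR) = { 0; 1; 3/2; 7/4; 57/32 | 229/128; 115/64; 29/16; 15/8; 2 } → 457/256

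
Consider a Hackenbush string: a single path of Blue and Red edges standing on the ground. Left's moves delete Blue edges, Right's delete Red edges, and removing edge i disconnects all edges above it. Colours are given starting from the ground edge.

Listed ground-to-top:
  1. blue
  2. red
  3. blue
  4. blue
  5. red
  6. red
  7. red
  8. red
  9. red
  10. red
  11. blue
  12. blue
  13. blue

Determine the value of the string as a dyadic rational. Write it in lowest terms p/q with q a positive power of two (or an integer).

Prefix values for blue red blue blue red red red red red red blue blue blue via {L|R} + simplicity:
edge 1 of 13 (blue): { 0 | none } ⇒ 1
edge 2 of 13 (red): { 0 | 1 } ⇒ 1/2
edge 3 of 13 (blue): { 0,1/2 | 1 } ⇒ 3/4
edge 4 of 13 (blue): { 0,1/2,3/4 | 1 } ⇒ 7/8
edge 5 of 13 (red): { 0,1/2,3/4 | 7/8,1 } ⇒ 13/16
edge 6 of 13 (red): { 0,1/2,3/4 | 13/16,7/8,1 } ⇒ 25/32
edge 7 of 13 (red): { 0,1/2,3/4 | 25/32,13/16,7/8,1 } ⇒ 49/64
edge 8 of 13 (red): { 0,1/2,3/4 | 49/64,25/32,13/16,7/8,1 } ⇒ 97/128
edge 9 of 13 (red): { 0,1/2,3/4 | 97/128,49/64,25/32,13/16,7/8,1 } ⇒ 193/256
edge 10 of 13 (red): { 0,1/2,3/4 | 193/256,97/128,49/64,25/32,13/16,7/8,1 } ⇒ 385/512
edge 11 of 13 (blue): { 0,1/2,3/4,385/512 | 193/256,97/128,49/64,25/32,13/16,7/8,1 } ⇒ 771/1024
edge 12 of 13 (blue): { 0,1/2,3/4,385/512,771/1024 | 193/256,97/128,49/64,25/32,13/16,7/8,1 } ⇒ 1543/2048
edge 13 of 13 (blue): { 0,1/2,3/4,385/512,771/1024,1543/2048 | 193/256,97/128,49/64,25/32,13/16,7/8,1 } ⇒ 3087/4096

3087/4096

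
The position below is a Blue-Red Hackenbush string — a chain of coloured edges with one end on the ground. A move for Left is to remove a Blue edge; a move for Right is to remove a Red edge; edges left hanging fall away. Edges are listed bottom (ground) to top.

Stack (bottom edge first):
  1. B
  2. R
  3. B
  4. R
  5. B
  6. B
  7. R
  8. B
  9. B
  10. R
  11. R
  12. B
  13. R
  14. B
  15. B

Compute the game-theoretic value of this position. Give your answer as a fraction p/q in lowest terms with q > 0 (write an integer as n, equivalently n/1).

11671/16384

Prefix values for B R B R B B R B B R R B R B B via {L|R} + simplicity:
edge 1 of 15 (B): { 0 | (no moves) } -> 1
edge 2 of 15 (R): { 0 | 1 } -> 1/2
edge 3 of 15 (B): { 0,1/2 | 1 } -> 3/4
edge 4 of 15 (R): { 0,1/2 | 3/4,1 } -> 5/8
edge 5 of 15 (B): { 0,1/2,5/8 | 3/4,1 } -> 11/16
edge 6 of 15 (B): { 0,1/2,5/8,11/16 | 3/4,1 } -> 23/32
edge 7 of 15 (R): { 0,1/2,5/8,11/16 | 23/32,3/4,1 } -> 45/64
edge 8 of 15 (B): { 0,1/2,5/8,11/16,45/64 | 23/32,3/4,1 } -> 91/128
edge 9 of 15 (B): { 0,1/2,5/8,11/16,45/64,91/128 | 23/32,3/4,1 } -> 183/256
edge 10 of 15 (R): { 0,1/2,5/8,11/16,45/64,91/128 | 183/256,23/32,3/4,1 } -> 365/512
edge 11 of 15 (R): { 0,1/2,5/8,11/16,45/64,91/128 | 365/512,183/256,23/32,3/4,1 } -> 729/1024
edge 12 of 15 (B): { 0,1/2,5/8,11/16,45/64,91/128,729/1024 | 365/512,183/256,23/32,3/4,1 } -> 1459/2048
edge 13 of 15 (R): { 0,1/2,5/8,11/16,45/64,91/128,729/1024 | 1459/2048,365/512,183/256,23/32,3/4,1 } -> 2917/4096
edge 14 of 15 (B): { 0,1/2,5/8,11/16,45/64,91/128,729/1024,2917/4096 | 1459/2048,365/512,183/256,23/32,3/4,1 } -> 5835/8192
edge 15 of 15 (B): { 0,1/2,5/8,11/16,45/64,91/128,729/1024,2917/4096,5835/8192 | 1459/2048,365/512,183/256,23/32,3/4,1 } -> 11671/16384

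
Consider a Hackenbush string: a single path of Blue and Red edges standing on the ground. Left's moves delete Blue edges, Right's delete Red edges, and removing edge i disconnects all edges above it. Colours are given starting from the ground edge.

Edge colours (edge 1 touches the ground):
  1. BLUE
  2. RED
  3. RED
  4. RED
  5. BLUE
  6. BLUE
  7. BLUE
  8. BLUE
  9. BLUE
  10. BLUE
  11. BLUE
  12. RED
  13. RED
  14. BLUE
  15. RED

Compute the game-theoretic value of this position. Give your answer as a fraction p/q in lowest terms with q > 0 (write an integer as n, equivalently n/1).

Recurse on prefixes of the 15-edge string BLUE RED RED RED BLUE BLUE BLUE BLUE BLUE BLUE BLUE RED RED BLUE RED:
value_1 [B]  L=[0]  R=[∅]  → 1
value_2 [BR]  L=[0]  R=[1]  → 1/2
value_3 [BRR]  L=[0]  R=[1/2, 1]  → 1/4
value_4 [BRRR]  L=[0]  R=[1/4, 1/2, 1]  → 1/8
value_5 [BRRRB]  L=[0, 1/8]  R=[1/4, 1/2, 1]  → 3/16
value_6 [BRRRBB]  L=[0, 1/8, 3/16]  R=[1/4, 1/2, 1]  → 7/32
value_7 [BRRRBBB]  L=[0, 1/8, 3/16, 7/32]  R=[1/4, 1/2, 1]  → 15/64
value_8 [BRRRBBBB]  L=[0, 1/8, 3/16, 7/32, 15/64]  R=[1/4, 1/2, 1]  → 31/128
value_9 [BRRRBBBBB]  L=[0, 1/8, 3/16, 7/32, 15/64, 31/128]  R=[1/4, 1/2, 1]  → 63/256
value_10 [BRRRBBBBBB]  L=[0, 1/8, 3/16, 7/32, 15/64, 31/128, 63/256]  R=[1/4, 1/2, 1]  → 127/512
value_11 [BRRRBBBBBBB]  L=[0, 1/8, 3/16, 7/32, 15/64, 31/128, 63/256, 127/512]  R=[1/4, 1/2, 1]  → 255/1024
value_12 [BRRRBBBBBBBR]  L=[0, 1/8, 3/16, 7/32, 15/64, 31/128, 63/256, 127/512]  R=[255/1024, 1/4, 1/2, 1]  → 509/2048
value_13 [BRRRBBBBBBBRR]  L=[0, 1/8, 3/16, 7/32, 15/64, 31/128, 63/256, 127/512]  R=[509/2048, 255/1024, 1/4, 1/2, 1]  → 1017/4096
value_14 [BRRRBBBBBBBRRB]  L=[0, 1/8, 3/16, 7/32, 15/64, 31/128, 63/256, 127/512, 1017/4096]  R=[509/2048, 255/1024, 1/4, 1/2, 1]  → 2035/8192
value_15 [BRRRBBBBBBBRRBR]  L=[0, 1/8, 3/16, 7/32, 15/64, 31/128, 63/256, 127/512, 1017/4096]  R=[2035/8192, 509/2048, 255/1024, 1/4, 1/2, 1]  → 4069/16384

4069/16384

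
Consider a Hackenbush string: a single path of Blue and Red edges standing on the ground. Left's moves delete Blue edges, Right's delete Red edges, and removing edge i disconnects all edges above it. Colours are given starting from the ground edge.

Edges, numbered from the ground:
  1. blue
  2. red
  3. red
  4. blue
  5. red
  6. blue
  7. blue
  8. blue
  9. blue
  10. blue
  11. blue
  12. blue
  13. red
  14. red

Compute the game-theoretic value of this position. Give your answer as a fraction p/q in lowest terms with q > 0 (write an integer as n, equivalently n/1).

1 of 14 · b · max L 0 · min R +∞ — 1
2 of 14 · br · max L 0 · min R 1 — 1/2
3 of 14 · brr · max L 0 · min R 1/2 — 1/4
4 of 14 · brrb · max L 1/4 · min R 1/2 — 3/8
5 of 14 · brrbr · max L 1/4 · min R 3/8 — 5/16
6 of 14 · brrbrb · max L 5/16 · min R 3/8 — 11/32
7 of 14 · brrbrbb · max L 11/32 · min R 3/8 — 23/64
8 of 14 · brrbrbbb · max L 23/64 · min R 3/8 — 47/128
9 of 14 · brrbrbbbb · max L 47/128 · min R 3/8 — 95/256
10 of 14 · brrbrbbbbb · max L 95/256 · min R 3/8 — 191/512
11 of 14 · brrbrbbbbbb · max L 191/512 · min R 3/8 — 383/1024
12 of 14 · brrbrbbbbbbb · max L 383/1024 · min R 3/8 — 767/2048
13 of 14 · brrbrbbbbbbbr · max L 383/1024 · min R 767/2048 — 1533/4096
14 of 14 · brrbrbbbbbbbrr · max L 383/1024 · min R 1533/4096 — 3065/8192

3065/8192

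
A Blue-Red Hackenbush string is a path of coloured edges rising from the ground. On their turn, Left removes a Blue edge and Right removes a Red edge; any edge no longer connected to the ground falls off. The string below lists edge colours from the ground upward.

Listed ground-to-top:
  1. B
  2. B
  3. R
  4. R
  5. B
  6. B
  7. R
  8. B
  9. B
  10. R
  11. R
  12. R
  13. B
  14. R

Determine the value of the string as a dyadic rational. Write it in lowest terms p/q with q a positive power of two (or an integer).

5829/4096

Build g(s[:k]) for k = 1..14, string s = B B R R B B R B B R R R B R.
edge 1 of 14 (B): { 0 | (no moves) } → 1
edge 2 of 14 (B): { 0 1 | (no moves) } → 2
edge 3 of 14 (R): { 0 1 | 2 } → 3/2
edge 4 of 14 (R): { 0 1 | 3/2 2 } → 5/4
edge 5 of 14 (B): { 0 1 5/4 | 3/2 2 } → 11/8
edge 6 of 14 (B): { 0 1 5/4 11/8 | 3/2 2 } → 23/16
edge 7 of 14 (R): { 0 1 5/4 11/8 | 23/16 3/2 2 } → 45/32
edge 8 of 14 (B): { 0 1 5/4 11/8 45/32 | 23/16 3/2 2 } → 91/64
edge 9 of 14 (B): { 0 1 5/4 11/8 45/32 91/64 | 23/16 3/2 2 } → 183/128
edge 10 of 14 (R): { 0 1 5/4 11/8 45/32 91/64 | 183/128 23/16 3/2 2 } → 365/256
edge 11 of 14 (R): { 0 1 5/4 11/8 45/32 91/64 | 365/256 183/128 23/16 3/2 2 } → 729/512
edge 12 of 14 (R): { 0 1 5/4 11/8 45/32 91/64 | 729/512 365/256 183/128 23/16 3/2 2 } → 1457/1024
edge 13 of 14 (B): { 0 1 5/4 11/8 45/32 91/64 1457/1024 | 729/512 365/256 183/128 23/16 3/2 2 } → 2915/2048
edge 14 of 14 (R): { 0 1 5/4 11/8 45/32 91/64 1457/1024 | 2915/2048 729/512 365/256 183/128 23/16 3/2 2 } → 5829/4096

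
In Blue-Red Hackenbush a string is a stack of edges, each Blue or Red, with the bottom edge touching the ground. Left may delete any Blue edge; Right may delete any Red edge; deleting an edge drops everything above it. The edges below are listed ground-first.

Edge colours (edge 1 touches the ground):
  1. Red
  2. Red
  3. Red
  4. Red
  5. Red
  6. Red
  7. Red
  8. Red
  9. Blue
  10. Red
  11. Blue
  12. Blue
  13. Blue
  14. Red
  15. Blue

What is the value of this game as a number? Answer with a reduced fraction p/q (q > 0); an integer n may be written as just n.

Prefix values for Red Red Red Red Red Red Red Red Blue Red Blue Blue Blue Red Blue via {L|R} + simplicity:
step 1: add Red to get R; options L={ none } R={ 0 } => -1
step 2: add Red to get RR; options L={ none } R={ -1, 0 } => -2
step 3: add Red to get RRR; options L={ none } R={ -2, -1, 0 } => -3
step 4: add Red to get RRRR; options L={ none } R={ -3, -2, -1, 0 } => -4
step 5: add Red to get RRRRR; options L={ none } R={ -4, -3, -2, -1, 0 } => -5
step 6: add Red to get RRRRRR; options L={ none } R={ -5, -4, -3, -2, -1, 0 } => -6
step 7: add Red to get RRRRRRR; options L={ none } R={ -6, -5, -4, -3, -2, -1, 0 } => -7
step 8: add Red to get RRRRRRRR; options L={ none } R={ -7, -6, -5, -4, -3, -2, -1, 0 } => -8
step 9: add Blue to get RRRRRRRRB; options L={ -8 } R={ -7, -6, -5, -4, -3, -2, -1, 0 } => -15/2
step 10: add Red to get RRRRRRRRBR; options L={ -8 } R={ -15/2, -7, -6, -5, -4, -3, -2, -1, 0 } => -31/4
step 11: add Blue to get RRRRRRRRBRB; options L={ -8, -31/4 } R={ -15/2, -7, -6, -5, -4, -3, -2, -1, 0 } => -61/8
step 12: add Blue to get RRRRRRRRBRBB; options L={ -8, -31/4, -61/8 } R={ -15/2, -7, -6, -5, -4, -3, -2, -1, 0 } => -121/16
step 13: add Blue to get RRRRRRRRBRBBB; options L={ -8, -31/4, -61/8, -121/16 } R={ -15/2, -7, -6, -5, -4, -3, -2, -1, 0 } => -241/32
step 14: add Red to get RRRRRRRRBRBBBR; options L={ -8, -31/4, -61/8, -121/16 } R={ -241/32, -15/2, -7, -6, -5, -4, -3, -2, -1, 0 } => -483/64
step 15: add Blue to get RRRRRRRRBRBBBRB; options L={ -8, -31/4, -61/8, -121/16, -483/64 } R={ -241/32, -15/2, -7, -6, -5, -4, -3, -2, -1, 0 } => -965/128

-965/128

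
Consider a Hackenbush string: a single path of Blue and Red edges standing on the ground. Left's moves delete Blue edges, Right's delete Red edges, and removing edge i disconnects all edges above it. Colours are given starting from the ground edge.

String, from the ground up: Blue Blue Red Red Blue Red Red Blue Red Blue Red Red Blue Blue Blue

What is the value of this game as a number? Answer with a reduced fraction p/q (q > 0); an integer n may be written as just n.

10575/8192

v_1 [B]  L=[0]  R=[—]  so 1
v_2 [BB]  L=[0,1]  R=[—]  so 2
v_3 [BBR]  L=[0,1]  R=[2]  so 3/2
v_4 [BBRR]  L=[0,1]  R=[3/2,2]  so 5/4
v_5 [BBRRB]  L=[0,1,5/4]  R=[3/2,2]  so 11/8
v_6 [BBRRBR]  L=[0,1,5/4]  R=[11/8,3/2,2]  so 21/16
v_7 [BBRRBRR]  L=[0,1,5/4]  R=[21/16,11/8,3/2,2]  so 41/32
v_8 [BBRRBRRB]  L=[0,1,5/4,41/32]  R=[21/16,11/8,3/2,2]  so 83/64
v_9 [BBRRBRRBR]  L=[0,1,5/4,41/32]  R=[83/64,21/16,11/8,3/2,2]  so 165/128
v_10 [BBRRBRRBRB]  L=[0,1,5/4,41/32,165/128]  R=[83/64,21/16,11/8,3/2,2]  so 331/256
v_11 [BBRRBRRBRBR]  L=[0,1,5/4,41/32,165/128]  R=[331/256,83/64,21/16,11/8,3/2,2]  so 661/512
v_12 [BBRRBRRBRBRR]  L=[0,1,5/4,41/32,165/128]  R=[661/512,331/256,83/64,21/16,11/8,3/2,2]  so 1321/1024
v_13 [BBRRBRRBRBRRB]  L=[0,1,5/4,41/32,165/128,1321/1024]  R=[661/512,331/256,83/64,21/16,11/8,3/2,2]  so 2643/2048
v_14 [BBRRBRRBRBRRBB]  L=[0,1,5/4,41/32,165/128,1321/1024,2643/2048]  R=[661/512,331/256,83/64,21/16,11/8,3/2,2]  so 5287/4096
v_15 [BBRRBRRBRBRRBBB]  L=[0,1,5/4,41/32,165/128,1321/1024,2643/2048,5287/4096]  R=[661/512,331/256,83/64,21/16,11/8,3/2,2]  so 10575/8192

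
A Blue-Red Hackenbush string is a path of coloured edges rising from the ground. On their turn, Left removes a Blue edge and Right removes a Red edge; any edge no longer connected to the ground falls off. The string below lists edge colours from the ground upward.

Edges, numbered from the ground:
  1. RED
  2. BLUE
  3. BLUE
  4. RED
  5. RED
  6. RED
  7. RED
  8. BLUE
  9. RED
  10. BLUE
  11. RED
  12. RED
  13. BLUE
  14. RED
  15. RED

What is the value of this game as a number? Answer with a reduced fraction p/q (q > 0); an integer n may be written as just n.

-7863/16384

Build val(s[:k]) for k = 1..15, string s = RED BLUE BLUE RED RED RED RED BLUE RED BLUE RED RED BLUE RED RED.
edge 1 of 15 (RED): { ∅ | 0 } = -1
edge 2 of 15 (BLUE): { -1 | 0 } = -1/2
edge 3 of 15 (BLUE): { -1,-1/2 | 0 } = -1/4
edge 4 of 15 (RED): { -1,-1/2 | -1/4,0 } = -3/8
edge 5 of 15 (RED): { -1,-1/2 | -3/8,-1/4,0 } = -7/16
edge 6 of 15 (RED): { -1,-1/2 | -7/16,-3/8,-1/4,0 } = -15/32
edge 7 of 15 (RED): { -1,-1/2 | -15/32,-7/16,-3/8,-1/4,0 } = -31/64
edge 8 of 15 (BLUE): { -1,-1/2,-31/64 | -15/32,-7/16,-3/8,-1/4,0 } = -61/128
edge 9 of 15 (RED): { -1,-1/2,-31/64 | -61/128,-15/32,-7/16,-3/8,-1/4,0 } = -123/256
edge 10 of 15 (BLUE): { -1,-1/2,-31/64,-123/256 | -61/128,-15/32,-7/16,-3/8,-1/4,0 } = -245/512
edge 11 of 15 (RED): { -1,-1/2,-31/64,-123/256 | -245/512,-61/128,-15/32,-7/16,-3/8,-1/4,0 } = -491/1024
edge 12 of 15 (RED): { -1,-1/2,-31/64,-123/256 | -491/1024,-245/512,-61/128,-15/32,-7/16,-3/8,-1/4,0 } = -983/2048
edge 13 of 15 (BLUE): { -1,-1/2,-31/64,-123/256,-983/2048 | -491/1024,-245/512,-61/128,-15/32,-7/16,-3/8,-1/4,0 } = -1965/4096
edge 14 of 15 (RED): { -1,-1/2,-31/64,-123/256,-983/2048 | -1965/4096,-491/1024,-245/512,-61/128,-15/32,-7/16,-3/8,-1/4,0 } = -3931/8192
edge 15 of 15 (RED): { -1,-1/2,-31/64,-123/256,-983/2048 | -3931/8192,-1965/4096,-491/1024,-245/512,-61/128,-15/32,-7/16,-3/8,-1/4,0 } = -7863/16384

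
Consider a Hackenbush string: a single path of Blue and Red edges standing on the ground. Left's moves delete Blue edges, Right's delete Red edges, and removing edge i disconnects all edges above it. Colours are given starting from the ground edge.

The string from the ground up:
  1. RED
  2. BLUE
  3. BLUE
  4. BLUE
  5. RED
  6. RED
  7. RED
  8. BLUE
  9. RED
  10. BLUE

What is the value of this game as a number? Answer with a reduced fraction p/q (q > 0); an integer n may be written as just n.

-117/512

g(R) = { — | 0 } = -1
g(RB) = { -1 | 0 } = -1/2
g(RBB) = { -1 -1/2 | 0 } = -1/4
g(RBBB) = { -1 -1/2 -1/4 | 0 } = -1/8
g(RBBBR) = { -1 -1/2 -1/4 | -1/8 0 } = -3/16
g(RBBBRR) = { -1 -1/2 -1/4 | -3/16 -1/8 0 } = -7/32
g(RBBBRRR) = { -1 -1/2 -1/4 | -7/32 -3/16 -1/8 0 } = -15/64
g(RBBBRRRB) = { -1 -1/2 -1/4 -15/64 | -7/32 -3/16 -1/8 0 } = -29/128
g(RBBBRRRBR) = { -1 -1/2 -1/4 -15/64 | -29/128 -7/32 -3/16 -1/8 0 } = -59/256
g(RBBBRRRBRB) = { -1 -1/2 -1/4 -15/64 -59/256 | -29/128 -7/32 -3/16 -1/8 0 } = -117/512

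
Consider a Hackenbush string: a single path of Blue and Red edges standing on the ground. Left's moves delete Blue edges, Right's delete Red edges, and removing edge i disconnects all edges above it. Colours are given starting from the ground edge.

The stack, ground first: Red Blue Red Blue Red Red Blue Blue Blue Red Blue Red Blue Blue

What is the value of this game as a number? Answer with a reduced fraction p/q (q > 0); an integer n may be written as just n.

-5673/8192

Build value(s[:k]) for k = 1..14, string s = Red Blue Red Blue Red Red Blue Blue Blue Red Blue Red Blue Blue.
1 of 14 · R · max L −∞ · min R 0 → -1
2 of 14 · RB · max L -1 · min R 0 → -1/2
3 of 14 · RBR · max L -1 · min R -1/2 → -3/4
4 of 14 · RBRB · max L -3/4 · min R -1/2 → -5/8
5 of 14 · RBRBR · max L -3/4 · min R -5/8 → -11/16
6 of 14 · RBRBRR · max L -3/4 · min R -11/16 → -23/32
7 of 14 · RBRBRRB · max L -23/32 · min R -11/16 → -45/64
8 of 14 · RBRBRRBB · max L -45/64 · min R -11/16 → -89/128
9 of 14 · RBRBRRBBB · max L -89/128 · min R -11/16 → -177/256
10 of 14 · RBRBRRBBBR · max L -89/128 · min R -177/256 → -355/512
11 of 14 · RBRBRRBBBRB · max L -355/512 · min R -177/256 → -709/1024
12 of 14 · RBRBRRBBBRBR · max L -355/512 · min R -709/1024 → -1419/2048
13 of 14 · RBRBRRBBBRBRB · max L -1419/2048 · min R -709/1024 → -2837/4096
14 of 14 · RBRBRRBBBRBRBB · max L -2837/4096 · min R -709/1024 → -5673/8192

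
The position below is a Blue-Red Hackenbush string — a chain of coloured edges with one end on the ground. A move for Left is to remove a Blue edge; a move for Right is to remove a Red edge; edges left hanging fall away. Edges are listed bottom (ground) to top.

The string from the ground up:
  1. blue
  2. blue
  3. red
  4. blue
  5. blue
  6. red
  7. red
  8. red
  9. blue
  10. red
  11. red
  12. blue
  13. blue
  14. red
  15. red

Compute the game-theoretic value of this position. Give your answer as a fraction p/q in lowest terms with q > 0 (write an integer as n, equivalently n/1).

Build value(s[:k]) for k = 1..15, string s = blue blue red blue blue red red red blue red red blue blue red red.
value(b) = { 0 | — } → 1
value(bb) = { 0; 1 | — } → 2
value(bbr) = { 0; 1 | 2 } → 3/2
value(bbrb) = { 0; 1; 3/2 | 2 } → 7/4
value(bbrbb) = { 0; 1; 3/2; 7/4 | 2 } → 15/8
value(bbrbbr) = { 0; 1; 3/2; 7/4 | 15/8; 2 } → 29/16
value(bbrbbrr) = { 0; 1; 3/2; 7/4 | 29/16; 15/8; 2 } → 57/32
value(bbrbbrrr) = { 0; 1; 3/2; 7/4 | 57/32; 29/16; 15/8; 2 } → 113/64
value(bbrbbrrrb) = { 0; 1; 3/2; 7/4; 113/64 | 57/32; 29/16; 15/8; 2 } → 227/128
value(bbrbbrrrbr) = { 0; 1; 3/2; 7/4; 113/64 | 227/128; 57/32; 29/16; 15/8; 2 } → 453/256
value(bbrbbrrrbrr) = { 0; 1; 3/2; 7/4; 113/64 | 453/256; 227/128; 57/32; 29/16; 15/8; 2 } → 905/512
value(bbrbbrrrbrrb) = { 0; 1; 3/2; 7/4; 113/64; 905/512 | 453/256; 227/128; 57/32; 29/16; 15/8; 2 } → 1811/1024
value(bbrbbrrrbrrbb) = { 0; 1; 3/2; 7/4; 113/64; 905/512; 1811/1024 | 453/256; 227/128; 57/32; 29/16; 15/8; 2 } → 3623/2048
value(bbrbbrrrbrrbbr) = { 0; 1; 3/2; 7/4; 113/64; 905/512; 1811/1024 | 3623/2048; 453/256; 227/128; 57/32; 29/16; 15/8; 2 } → 7245/4096
value(bbrbbrrrbrrbbrr) = { 0; 1; 3/2; 7/4; 113/64; 905/512; 1811/1024 | 7245/4096; 3623/2048; 453/256; 227/128; 57/32; 29/16; 15/8; 2 } → 14489/8192

14489/8192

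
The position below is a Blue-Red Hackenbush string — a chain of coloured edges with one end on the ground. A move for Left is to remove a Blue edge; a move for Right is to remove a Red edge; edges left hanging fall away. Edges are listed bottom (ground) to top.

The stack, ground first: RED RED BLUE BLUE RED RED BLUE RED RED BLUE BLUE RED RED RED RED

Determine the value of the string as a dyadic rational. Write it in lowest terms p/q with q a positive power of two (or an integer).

-11679/8192

edge 1 of 15 (RED): {  | 0 } so -1
edge 2 of 15 (RED): {  | -1; 0 } so -2
edge 3 of 15 (BLUE): { -2 | -1; 0 } so -3/2
edge 4 of 15 (BLUE): { -2; -3/2 | -1; 0 } so -5/4
edge 5 of 15 (RED): { -2; -3/2 | -5/4; -1; 0 } so -11/8
edge 6 of 15 (RED): { -2; -3/2 | -11/8; -5/4; -1; 0 } so -23/16
edge 7 of 15 (BLUE): { -2; -3/2; -23/16 | -11/8; -5/4; -1; 0 } so -45/32
edge 8 of 15 (RED): { -2; -3/2; -23/16 | -45/32; -11/8; -5/4; -1; 0 } so -91/64
edge 9 of 15 (RED): { -2; -3/2; -23/16 | -91/64; -45/32; -11/8; -5/4; -1; 0 } so -183/128
edge 10 of 15 (BLUE): { -2; -3/2; -23/16; -183/128 | -91/64; -45/32; -11/8; -5/4; -1; 0 } so -365/256
edge 11 of 15 (BLUE): { -2; -3/2; -23/16; -183/128; -365/256 | -91/64; -45/32; -11/8; -5/4; -1; 0 } so -729/512
edge 12 of 15 (RED): { -2; -3/2; -23/16; -183/128; -365/256 | -729/512; -91/64; -45/32; -11/8; -5/4; -1; 0 } so -1459/1024
edge 13 of 15 (RED): { -2; -3/2; -23/16; -183/128; -365/256 | -1459/1024; -729/512; -91/64; -45/32; -11/8; -5/4; -1; 0 } so -2919/2048
edge 14 of 15 (RED): { -2; -3/2; -23/16; -183/128; -365/256 | -2919/2048; -1459/1024; -729/512; -91/64; -45/32; -11/8; -5/4; -1; 0 } so -5839/4096
edge 15 of 15 (RED): { -2; -3/2; -23/16; -183/128; -365/256 | -5839/4096; -2919/2048; -1459/1024; -729/512; -91/64; -45/32; -11/8; -5/4; -1; 0 } so -11679/8192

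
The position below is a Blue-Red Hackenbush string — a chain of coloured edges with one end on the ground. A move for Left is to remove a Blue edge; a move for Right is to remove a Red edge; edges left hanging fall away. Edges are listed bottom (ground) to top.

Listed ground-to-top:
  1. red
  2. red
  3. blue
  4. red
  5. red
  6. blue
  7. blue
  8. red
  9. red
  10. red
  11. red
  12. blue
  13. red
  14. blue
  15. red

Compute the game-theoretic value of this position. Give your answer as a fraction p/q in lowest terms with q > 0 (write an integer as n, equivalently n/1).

-14827/8192

Prefix values for red red blue red red blue blue red red red red blue red blue red via {L|R} + simplicity:
edge 1 of 15 (red): {  | 0 } → -1
edge 2 of 15 (red): {  | -1; 0 } → -2
edge 3 of 15 (blue): { -2 | -1; 0 } → -3/2
edge 4 of 15 (red): { -2 | -3/2; -1; 0 } → -7/4
edge 5 of 15 (red): { -2 | -7/4; -3/2; -1; 0 } → -15/8
edge 6 of 15 (blue): { -2; -15/8 | -7/4; -3/2; -1; 0 } → -29/16
edge 7 of 15 (blue): { -2; -15/8; -29/16 | -7/4; -3/2; -1; 0 } → -57/32
edge 8 of 15 (red): { -2; -15/8; -29/16 | -57/32; -7/4; -3/2; -1; 0 } → -115/64
edge 9 of 15 (red): { -2; -15/8; -29/16 | -115/64; -57/32; -7/4; -3/2; -1; 0 } → -231/128
edge 10 of 15 (red): { -2; -15/8; -29/16 | -231/128; -115/64; -57/32; -7/4; -3/2; -1; 0 } → -463/256
edge 11 of 15 (red): { -2; -15/8; -29/16 | -463/256; -231/128; -115/64; -57/32; -7/4; -3/2; -1; 0 } → -927/512
edge 12 of 15 (blue): { -2; -15/8; -29/16; -927/512 | -463/256; -231/128; -115/64; -57/32; -7/4; -3/2; -1; 0 } → -1853/1024
edge 13 of 15 (red): { -2; -15/8; -29/16; -927/512 | -1853/1024; -463/256; -231/128; -115/64; -57/32; -7/4; -3/2; -1; 0 } → -3707/2048
edge 14 of 15 (blue): { -2; -15/8; -29/16; -927/512; -3707/2048 | -1853/1024; -463/256; -231/128; -115/64; -57/32; -7/4; -3/2; -1; 0 } → -7413/4096
edge 15 of 15 (red): { -2; -15/8; -29/16; -927/512; -3707/2048 | -7413/4096; -1853/1024; -463/256; -231/128; -115/64; -57/32; -7/4; -3/2; -1; 0 } → -14827/8192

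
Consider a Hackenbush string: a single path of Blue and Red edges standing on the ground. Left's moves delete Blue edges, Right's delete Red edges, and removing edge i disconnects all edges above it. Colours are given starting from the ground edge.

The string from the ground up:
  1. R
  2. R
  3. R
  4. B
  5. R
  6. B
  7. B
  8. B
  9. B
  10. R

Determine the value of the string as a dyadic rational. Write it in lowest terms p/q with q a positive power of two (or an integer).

1 of 10 · R · max L −∞ · min R 0 — -1
2 of 10 · RR · max L −∞ · min R -1 — -2
3 of 10 · RRR · max L −∞ · min R -2 — -3
4 of 10 · RRRB · max L -3 · min R -2 — -5/2
5 of 10 · RRRBR · max L -3 · min R -5/2 — -11/4
6 of 10 · RRRBRB · max L -11/4 · min R -5/2 — -21/8
7 of 10 · RRRBRBB · max L -21/8 · min R -5/2 — -41/16
8 of 10 · RRRBRBBB · max L -41/16 · min R -5/2 — -81/32
9 of 10 · RRRBRBBBB · max L -81/32 · min R -5/2 — -161/64
10 of 10 · RRRBRBBBBR · max L -81/32 · min R -161/64 — -323/128

-323/128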